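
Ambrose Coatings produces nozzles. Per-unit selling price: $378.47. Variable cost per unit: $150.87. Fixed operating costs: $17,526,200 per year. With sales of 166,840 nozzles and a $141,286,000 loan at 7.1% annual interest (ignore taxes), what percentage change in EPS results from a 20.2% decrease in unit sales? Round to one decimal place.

-73.6%

Total contribution margin = 166,840 × $227.60 = $37,972,784.00.
EBIT = $37,972,784.00 − $17,526,200 = $20,446,584.00.
After interest of $10,031,306.00, pre-tax earnings = $10,415,278.00.
Degree of combined leverage = contribution ÷ (EBIT − I) = $37,972,784.00 ÷ $10,415,278.00 = 3.6459.
%ΔEPS = DCL × %ΔSales = 3.6459 × -20.2% = -73.6%.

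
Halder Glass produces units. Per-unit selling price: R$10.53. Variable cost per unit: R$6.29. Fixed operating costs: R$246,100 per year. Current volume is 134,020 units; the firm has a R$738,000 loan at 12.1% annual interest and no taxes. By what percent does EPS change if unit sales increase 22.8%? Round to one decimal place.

Total contribution margin = 134,020 × R$4.24 = R$568,244.80.
Operating income = contribution − fixed costs = R$568,244.80 − R$246,100 = R$322,144.80.
Interest = R$89,298.00, so EBIT − I = R$232,846.80.
Degree of combined leverage = contribution ÷ (EBIT − I) = R$568,244.80 ÷ R$232,846.80 = 2.4404.
%ΔEPS = DCL × %ΔSales = 2.4404 × +22.8% = +55.6%.

+55.6%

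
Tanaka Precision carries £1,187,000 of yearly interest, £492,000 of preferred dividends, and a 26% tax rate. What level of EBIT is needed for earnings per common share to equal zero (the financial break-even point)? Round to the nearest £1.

Preferred dividends are paid after tax, so their pre-tax equivalent is £492,000 ÷ (1 − 0.26) = £664,864.86.
Financial break-even EBIT = interest + D_p ÷ (1 − t) = £1,187,000 + £664,864.86 = £1,851,864.86.

£1,851,865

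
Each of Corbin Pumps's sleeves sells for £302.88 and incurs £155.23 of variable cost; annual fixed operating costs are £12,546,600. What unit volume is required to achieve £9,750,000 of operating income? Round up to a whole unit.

Contribution margin per unit = £302.88 − £155.23 = £147.65.
Need Q such that Q × £147.65 − £12,546,600 = £9,750,000, i.e. Q = £22,296,600 / £147.65 = 151,009.82 → 151,010.

151,010 sleeves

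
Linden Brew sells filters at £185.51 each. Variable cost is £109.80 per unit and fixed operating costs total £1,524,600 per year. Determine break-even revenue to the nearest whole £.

£3,735,683

CM per unit = £185.51 − £109.80 = £75.71; CM ratio = £75.71 / £185.51 = 0.4081.
Break-even revenue = fixed costs × price ÷ CM = £1,524,600 × £185.51 ÷ £75.71 = £3,735,683.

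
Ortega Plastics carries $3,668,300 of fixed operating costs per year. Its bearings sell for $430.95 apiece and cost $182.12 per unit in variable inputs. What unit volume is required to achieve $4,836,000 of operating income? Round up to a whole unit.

Contribution margin per unit = $430.95 − $182.12 = $248.83.
Required volume = (fixed costs + target profit) ÷ CM = ($3,668,300 + $4,836,000) ÷ $248.83 = 34,177.15, so 34,178 bearings.

34,178 bearings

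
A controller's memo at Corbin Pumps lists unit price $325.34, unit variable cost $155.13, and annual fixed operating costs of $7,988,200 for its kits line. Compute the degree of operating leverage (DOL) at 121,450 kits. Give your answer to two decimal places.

1.63

At 121,450 units, contribution = 121,450 × $170.21 = $20,672,004.50.
Operating income = contribution − fixed costs = $20,672,004.50 − $7,988,200 = $12,683,804.50.
Degree of operating leverage = $20,672,004.50 / $12,683,804.50 = 1.6298.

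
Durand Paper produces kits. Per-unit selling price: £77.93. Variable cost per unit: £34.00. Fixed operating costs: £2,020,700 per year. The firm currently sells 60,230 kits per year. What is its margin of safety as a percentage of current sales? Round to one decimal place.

23.6%

Contribution margin per unit = £77.93 − £34.00 = £43.93. Break-even units = £2,020,700 ÷ £43.93 = 45,998.18; break-even revenue = 45,998.18 × £77.93 = £3,584,638.08.
Current sales = 60,230 × £77.93 = £4,693,723.90.
Margin of safety = (£4,693,723.90 − £3,584,638.08) ÷ £4,693,723.90 = 23.6%.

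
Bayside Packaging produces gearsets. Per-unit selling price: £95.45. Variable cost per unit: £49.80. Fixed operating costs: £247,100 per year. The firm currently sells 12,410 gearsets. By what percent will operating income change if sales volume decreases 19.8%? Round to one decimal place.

At 12,410 units, contribution = 12,410 × £45.65 = £566,516.50.
EBIT = £566,516.50 − £247,100 = £319,416.50.
So DOL = total CM / EBIT = £566,516.50 / £319,416.50 = 1.7736.
%ΔEBIT = DOL × %ΔSales = 1.7736 × -19.8% = -35.1%.

-35.1%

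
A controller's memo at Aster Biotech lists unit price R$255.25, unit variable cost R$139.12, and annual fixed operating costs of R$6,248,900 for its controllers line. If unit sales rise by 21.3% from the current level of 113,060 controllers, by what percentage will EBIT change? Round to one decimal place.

+40.6%

Contribution at this volume is 113,060 × R$116.13 = R$13,129,657.80.
Subtracting fixed costs: EBIT = R$13,129,657.80 − R$6,248,900 = R$6,880,757.80.
So DOL = total CM / EBIT = R$13,129,657.80 / R$6,880,757.80 = 1.9082.
Operating income changes by 1.9082 × +21.3% = +40.6%.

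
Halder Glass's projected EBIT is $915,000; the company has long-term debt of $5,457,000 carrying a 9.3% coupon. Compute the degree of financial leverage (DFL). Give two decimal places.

2.25

Annual interest charges come to $507,501.00.
DFL = EBIT ÷ (EBIT − I) = $915,000 ÷ ($915,000 − $507,501.00) = $915,000 ÷ $407,499.00 = 2.2454.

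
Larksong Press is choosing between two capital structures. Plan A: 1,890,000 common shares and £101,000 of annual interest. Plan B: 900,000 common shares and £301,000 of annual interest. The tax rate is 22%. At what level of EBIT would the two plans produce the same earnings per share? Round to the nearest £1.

Set EPS_A = EPS_B: (EBIT − £101,000)(1 − 0.22) ÷ 1,890,000 = (EBIT − £301,000)(1 − 0.22) ÷ 900,000.
Cancelling (1 − t) and cross-multiplying: 900,000·(EBIT − 101,000) = 1,890,000·(EBIT − 301,000).
EBIT × (1,890,000 − 900,000) = 301,000 × 1,890,000 − 101,000 × 900,000 = 477,990,000,000, so EBIT = 477,990,000,000 ÷ 990,000 = 482,818.18.

£482,818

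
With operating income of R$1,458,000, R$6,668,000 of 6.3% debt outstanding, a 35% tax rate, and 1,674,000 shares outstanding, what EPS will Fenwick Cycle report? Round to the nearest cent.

R$0.40

Interest = R$420,084.00, so EBT = R$1,458,000 − R$420,084.00 = R$1,037,916.00.
Net income = R$1,037,916.00 × (1 − 0.35) = R$674,645.40.
Per share: R$674,645.40 / 1,674,000 shares = R$0.40.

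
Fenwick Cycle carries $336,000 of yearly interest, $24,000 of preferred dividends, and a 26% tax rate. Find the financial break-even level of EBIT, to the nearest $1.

$368,432

Preferred dividends are paid after tax, so their pre-tax equivalent is $24,000 ÷ (1 − 0.26) = $32,432.43.
EPS = 0 when EBIT covers interest plus the pre-tax preferred burden: $336,000 + $32,432.43 = $368,432.43.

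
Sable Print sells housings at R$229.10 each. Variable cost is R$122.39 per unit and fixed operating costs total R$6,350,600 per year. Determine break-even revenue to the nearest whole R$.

R$13,634,359

Contribution margin per unit = R$229.10 − R$122.39 = R$106.71, a CM ratio of R$106.71 ÷ R$229.10 = 0.4658.
Break-even sales = FC ÷ CM ratio = R$6,350,600 × R$229.10 / R$106.71 = R$13,634,359.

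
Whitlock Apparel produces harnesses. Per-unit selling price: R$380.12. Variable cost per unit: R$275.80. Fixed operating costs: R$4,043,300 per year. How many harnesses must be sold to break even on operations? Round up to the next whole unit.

Each unit contributes R$380.12 − R$275.80 = R$104.32.
Break-even volume = fixed costs ÷ CM per unit = R$4,043,300 ÷ R$104.32 = 38,758.63, so 38,759 harnesses.

38,759 harnesses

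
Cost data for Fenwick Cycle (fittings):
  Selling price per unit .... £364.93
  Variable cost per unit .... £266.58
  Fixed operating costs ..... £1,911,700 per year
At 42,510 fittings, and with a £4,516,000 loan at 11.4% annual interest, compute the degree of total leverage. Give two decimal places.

Total contribution margin = 42,510 × £98.35 = £4,180,858.50.
Subtracting fixed costs: EBIT = £4,180,858.50 − £1,911,700 = £2,269,158.50. Interest = £514,824.00, so EBIT − I = £1,754,334.50.
DCL = contribution ÷ (EBIT − I) = £4,180,858.50 ÷ £1,754,334.50 = 2.3832.

2.38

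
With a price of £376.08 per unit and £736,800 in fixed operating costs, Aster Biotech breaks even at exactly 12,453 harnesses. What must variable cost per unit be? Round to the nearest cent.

£316.91

Contribution per unit must be FC / Q = £736,800 / 12,453 = £59.1665.
Variable cost per unit = £376.08 − £59.1665 = £316.91.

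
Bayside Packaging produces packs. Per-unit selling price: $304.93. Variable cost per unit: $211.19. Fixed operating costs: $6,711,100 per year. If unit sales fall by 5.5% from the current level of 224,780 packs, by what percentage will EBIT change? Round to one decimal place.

-8.1%

At 224,780 units, contribution = 224,780 × $93.74 = $21,070,877.20.
Operating income = contribution − fixed costs = $21,070,877.20 − $6,711,100 = $14,359,777.20.
Degree of operating leverage = $21,070,877.20 / $14,359,777.20 = 1.4674.
Operating income changes by 1.4674 × -5.5% = -8.1%.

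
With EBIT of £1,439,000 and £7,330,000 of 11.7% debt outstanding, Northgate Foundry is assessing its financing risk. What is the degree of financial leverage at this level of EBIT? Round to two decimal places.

2.48

Annual interest charges come to £857,610.00.
Degree of financial leverage = EBIT / (EBIT − interest) = £1,439,000 / £581,390.00 = 2.4751.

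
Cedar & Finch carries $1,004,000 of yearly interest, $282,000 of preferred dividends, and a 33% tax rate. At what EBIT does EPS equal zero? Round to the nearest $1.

Preferred dividends are paid after tax, so their pre-tax equivalent is $282,000 ÷ (1 − 0.33) = $420,895.52.
Financial break-even EBIT = interest + D_p ÷ (1 − t) = $1,004,000 + $420,895.52 = $1,424,895.52.

$1,424,896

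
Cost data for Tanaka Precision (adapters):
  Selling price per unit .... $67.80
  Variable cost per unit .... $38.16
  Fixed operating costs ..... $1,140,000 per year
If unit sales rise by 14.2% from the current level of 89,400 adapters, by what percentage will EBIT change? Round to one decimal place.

Contribution at this volume is 89,400 × $29.64 = $2,649,816.00.
EBIT = $2,649,816.00 − $1,140,000 = $1,509,816.00.
DOL = contribution ÷ EBIT = $2,649,816.00 ÷ $1,509,816.00 = 1.7551.
So EBIT moves 1.7551 × (+14.2%) = +24.9%.

+24.9%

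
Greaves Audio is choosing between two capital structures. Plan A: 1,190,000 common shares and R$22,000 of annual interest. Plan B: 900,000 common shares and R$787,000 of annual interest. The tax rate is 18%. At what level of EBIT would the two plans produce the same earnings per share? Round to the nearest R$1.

Set EPS_A = EPS_B: (EBIT − R$22,000)(1 − 0.18) ÷ 1,190,000 = (EBIT − R$787,000)(1 − 0.18) ÷ 900,000.
The (1 − t) factor cancels: (EBIT − 22,000) × 900,000 = (EBIT − 787,000) × 1,190,000.
EBIT × (1,190,000 − 900,000) = 787,000 × 1,190,000 − 22,000 × 900,000 = 916,730,000,000, so EBIT = 916,730,000,000 ÷ 290,000 = 3,161,137.93.

R$3,161,138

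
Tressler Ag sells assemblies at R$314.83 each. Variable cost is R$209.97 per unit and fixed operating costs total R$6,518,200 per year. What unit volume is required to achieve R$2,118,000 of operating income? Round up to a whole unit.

82,360 assemblies

Each unit contributes R$314.83 − R$209.97 = R$104.86.
Units = (FC + target) / CM = (R$6,518,200 + R$2,118,000) / R$104.86 = 82,359.34, so 82,360 assemblies.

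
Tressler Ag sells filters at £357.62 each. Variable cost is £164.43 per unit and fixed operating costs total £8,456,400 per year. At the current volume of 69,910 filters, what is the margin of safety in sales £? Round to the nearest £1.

Each unit contributes £357.62 − £164.43 = £193.19. Break-even units = £8,456,400 ÷ £193.19 = 43,772.45; break-even revenue = 43,772.45 × £357.62 = £15,653,904.28.
Current sales = 69,910 × £357.62 = £25,001,214.20.
Margin of safety = £25,001,214.20 − £15,653,904.28 = £9,347,310.

£9,347,310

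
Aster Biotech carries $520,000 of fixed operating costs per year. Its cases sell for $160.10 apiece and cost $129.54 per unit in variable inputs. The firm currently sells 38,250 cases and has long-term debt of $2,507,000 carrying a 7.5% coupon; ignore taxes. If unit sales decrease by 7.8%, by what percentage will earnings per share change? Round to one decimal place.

-19.8%

Contribution at this volume is 38,250 × $30.56 = $1,168,920.00.
Operating income = contribution − fixed costs = $1,168,920.00 − $520,000 = $648,920.00.
Interest = $188,025.00, so EBIT − I = $460,895.00.
Degree of combined leverage = contribution ÷ (EBIT − I) = $1,168,920.00 ÷ $460,895.00 = 2.5362.
%ΔEPS = DCL × %ΔSales = 2.5362 × -7.8% = -19.8%.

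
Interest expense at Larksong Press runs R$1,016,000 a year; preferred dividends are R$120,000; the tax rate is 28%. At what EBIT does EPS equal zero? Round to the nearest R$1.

R$1,182,667

Grossing the preferred dividend up to pre-tax terms: R$120,000 / (1 − 0.28) = R$166,666.67.
Financial break-even EBIT = interest + D_p ÷ (1 − t) = R$1,016,000 + R$166,666.67 = R$1,182,666.67.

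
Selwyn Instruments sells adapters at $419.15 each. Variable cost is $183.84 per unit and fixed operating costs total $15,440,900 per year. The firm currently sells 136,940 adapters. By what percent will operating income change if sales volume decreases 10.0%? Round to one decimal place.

-19.2%

Contribution at this volume is 136,940 × $235.31 = $32,223,351.40.
Operating income = contribution − fixed costs = $32,223,351.40 − $15,440,900 = $16,782,451.40.
So DOL = total CM / EBIT = $32,223,351.40 / $16,782,451.40 = 1.9201.
So EBIT moves 1.9201 × (-10.0%) = -19.2%.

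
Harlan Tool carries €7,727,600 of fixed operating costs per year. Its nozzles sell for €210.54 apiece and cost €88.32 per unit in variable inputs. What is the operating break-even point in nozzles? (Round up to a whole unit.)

63,227 nozzles

Contribution margin per unit = €210.54 − €88.32 = €122.22.
Break-even volume = fixed costs ÷ CM per unit = €7,727,600 ÷ €122.22 = 63,226.97, so 63,227 nozzles.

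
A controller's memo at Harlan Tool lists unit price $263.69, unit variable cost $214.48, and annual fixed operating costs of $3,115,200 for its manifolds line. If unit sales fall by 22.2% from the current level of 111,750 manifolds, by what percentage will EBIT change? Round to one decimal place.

-51.2%

Contribution at this volume is 111,750 × $49.21 = $5,499,217.50.
Subtracting fixed costs: EBIT = $5,499,217.50 − $3,115,200 = $2,384,017.50.
So DOL = total CM / EBIT = $5,499,217.50 / $2,384,017.50 = 2.3067.
Operating income changes by 2.3067 × -22.2% = -51.2%.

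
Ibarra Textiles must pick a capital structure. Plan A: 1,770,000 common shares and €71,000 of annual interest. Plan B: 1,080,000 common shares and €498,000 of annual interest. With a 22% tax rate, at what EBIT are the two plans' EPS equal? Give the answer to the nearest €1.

€1,166,348

Set EPS_A = EPS_B: (EBIT − €71,000)(1 − 0.22) ÷ 1,770,000 = (EBIT − €498,000)(1 − 0.22) ÷ 1,080,000.
The (1 − t) factor cancels: (EBIT − 71,000) × 1,080,000 = (EBIT − 498,000) × 1,770,000.
Solving, EBIT = (498,000·1,770,000 − 71,000·1,080,000) / (1,770,000 − 1,080,000) = 804,780,000,000 / 690,000 = 1,166,347.83.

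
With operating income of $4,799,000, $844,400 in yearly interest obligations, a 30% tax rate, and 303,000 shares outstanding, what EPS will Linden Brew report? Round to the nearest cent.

Interest = $844,400.00, so EBT = $4,799,000 − $844,400.00 = $3,954,600.00.
Net income = $3,954,600.00 × (1 − 0.30) = $2,768,220.00.
Per share: $2,768,220.00 / 303,000 shares = $9.14.

$9.14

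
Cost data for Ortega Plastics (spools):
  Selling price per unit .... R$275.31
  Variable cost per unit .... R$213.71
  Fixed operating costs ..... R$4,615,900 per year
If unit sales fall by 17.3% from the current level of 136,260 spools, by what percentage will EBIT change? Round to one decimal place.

-38.4%

At 136,260 units, contribution = 136,260 × R$61.60 = R$8,393,616.00.
Subtracting fixed costs: EBIT = R$8,393,616.00 − R$4,615,900 = R$3,777,716.00.
DOL = contribution ÷ EBIT = R$8,393,616.00 ÷ R$3,777,716.00 = 2.2219.
So EBIT moves 2.2219 × (-17.3%) = -38.4%.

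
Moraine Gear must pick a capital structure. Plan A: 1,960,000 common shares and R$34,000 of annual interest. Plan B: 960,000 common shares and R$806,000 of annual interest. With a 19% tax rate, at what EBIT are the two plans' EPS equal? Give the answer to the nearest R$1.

At indifference, (EBIT − 34,000)(1 − t)/1,960,000 = (EBIT − 806,000)(1 − t)/960,000.
The (1 − t) factor cancels: (EBIT − 34,000) × 960,000 = (EBIT − 806,000) × 1,960,000.
EBIT × (1,960,000 − 960,000) = 806,000 × 1,960,000 − 34,000 × 960,000 = 1,547,120,000,000, so EBIT = 1,547,120,000,000 ÷ 1,000,000 = 1,547,120.00.

R$1,547,120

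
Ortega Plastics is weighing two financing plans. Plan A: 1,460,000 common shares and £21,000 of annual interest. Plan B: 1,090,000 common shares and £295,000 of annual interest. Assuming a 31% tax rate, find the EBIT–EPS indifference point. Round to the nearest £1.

Set EPS_A = EPS_B: (EBIT − £21,000)(1 − 0.31) ÷ 1,460,000 = (EBIT − £295,000)(1 − 0.31) ÷ 1,090,000.
Cancelling (1 − t) and cross-multiplying: 1,090,000·(EBIT − 21,000) = 1,460,000·(EBIT − 295,000).
Solving, EBIT = (295,000·1,460,000 − 21,000·1,090,000) / (1,460,000 − 1,090,000) = 407,810,000,000 / 370,000 = 1,102,189.19.

£1,102,189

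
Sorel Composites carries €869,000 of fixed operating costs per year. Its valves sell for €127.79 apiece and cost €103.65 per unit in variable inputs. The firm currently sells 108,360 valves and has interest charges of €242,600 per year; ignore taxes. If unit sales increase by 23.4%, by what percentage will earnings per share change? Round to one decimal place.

+40.7%

At 108,360 units, contribution = 108,360 × €24.14 = €2,615,810.40.
Operating income = contribution − fixed costs = €2,615,810.40 − €869,000 = €1,746,810.40.
Interest = €242,600.00, so EBIT − I = €1,504,210.40.
Degree of combined leverage = contribution ÷ (EBIT − I) = €2,615,810.40 ÷ €1,504,210.40 = 1.7390.
%ΔEPS = DCL × %ΔSales = 1.7390 × +23.4% = +40.7%.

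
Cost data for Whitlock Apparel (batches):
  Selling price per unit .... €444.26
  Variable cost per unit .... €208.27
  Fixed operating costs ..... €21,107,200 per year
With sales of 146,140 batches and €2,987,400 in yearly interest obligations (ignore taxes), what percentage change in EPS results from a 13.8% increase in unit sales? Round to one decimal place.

+45.8%

At 146,140 units, contribution = 146,140 × €235.99 = €34,487,578.60.
Operating income = contribution − fixed costs = €34,487,578.60 − €21,107,200 = €13,380,378.60.
After interest of €2,987,400.00, pre-tax earnings = €10,392,978.60.
DCL = total CM / (EBIT − I) = €34,487,578.60 / €10,392,978.60 = 3.3184.
EPS therefore changes by 3.3184 × (+13.8%) = +45.8%.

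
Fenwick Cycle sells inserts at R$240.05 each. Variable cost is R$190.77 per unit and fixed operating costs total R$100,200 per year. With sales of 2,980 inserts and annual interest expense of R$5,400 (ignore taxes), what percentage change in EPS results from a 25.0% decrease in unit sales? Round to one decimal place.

-89.0%

Contribution at this volume is 2,980 × R$49.28 = R$146,854.40.
Subtracting fixed costs: EBIT = R$146,854.40 − R$100,200 = R$46,654.40.
Interest = R$5,400.00, so EBIT − I = R$41,254.40.
Degree of combined leverage = contribution ÷ (EBIT − I) = R$146,854.40 ÷ R$41,254.40 = 3.5597.
EPS therefore changes by 3.5597 × (-25.0%) = -89.0%.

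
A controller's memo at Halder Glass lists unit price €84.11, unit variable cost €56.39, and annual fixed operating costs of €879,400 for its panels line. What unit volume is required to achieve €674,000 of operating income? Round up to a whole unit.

56,039 panels

Unit CM = price − variable cost = €84.11 − €56.39 = €27.72.
Required volume = (fixed costs + target profit) ÷ CM = (€879,400 + €674,000) ÷ €27.72 = 56,038.96, so 56,039 panels.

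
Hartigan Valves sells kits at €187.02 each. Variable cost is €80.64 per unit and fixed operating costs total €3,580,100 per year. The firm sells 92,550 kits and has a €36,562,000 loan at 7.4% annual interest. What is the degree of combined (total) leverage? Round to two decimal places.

2.77

At 92,550 units, contribution = 92,550 × €106.38 = €9,845,469.00.
EBIT = €9,845,469.00 − €3,580,100 = €6,265,369.00. Interest = €2,705,588.00, so EBIT − I = €3,559,781.00.
Degree of total leverage = total CM / (EBIT − interest) = €9,845,469.00 / €3,559,781.00 = 2.7658.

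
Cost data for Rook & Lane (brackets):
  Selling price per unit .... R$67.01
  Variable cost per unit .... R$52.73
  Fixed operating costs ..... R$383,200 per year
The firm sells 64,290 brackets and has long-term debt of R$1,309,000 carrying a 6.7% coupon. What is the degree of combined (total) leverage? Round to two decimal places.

2.05

Total contribution margin = 64,290 × R$14.28 = R$918,061.20.
Operating income = contribution − fixed costs = R$918,061.20 − R$383,200 = R$534,861.20. Interest = R$87,703.00, so EBIT − I = R$447,158.20.
DCL = contribution ÷ (EBIT − I) = R$918,061.20 ÷ R$447,158.20 = 2.0531.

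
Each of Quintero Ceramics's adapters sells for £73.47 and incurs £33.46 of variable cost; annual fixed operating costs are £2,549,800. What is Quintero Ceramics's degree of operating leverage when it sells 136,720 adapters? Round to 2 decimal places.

Contribution at this volume is 136,720 × £40.01 = £5,470,167.20.
EBIT = £5,470,167.20 − £2,549,800 = £2,920,367.20.
So DOL = total CM / EBIT = £5,470,167.20 / £2,920,367.20 = 1.8731.

1.87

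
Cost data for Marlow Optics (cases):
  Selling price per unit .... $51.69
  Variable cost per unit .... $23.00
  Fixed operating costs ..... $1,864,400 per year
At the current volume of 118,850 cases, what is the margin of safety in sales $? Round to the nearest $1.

Contribution margin per unit = $51.69 − $23.00 = $28.69. Break-even units = $1,864,400 ÷ $28.69 = 64,984.32; break-even revenue = 64,984.32 × $51.69 = $3,359,039.25.
Current sales = 118,850 × $51.69 = $6,143,356.50.
Margin of safety = $6,143,356.50 − $3,359,039.25 = $2,784,317.

$2,784,317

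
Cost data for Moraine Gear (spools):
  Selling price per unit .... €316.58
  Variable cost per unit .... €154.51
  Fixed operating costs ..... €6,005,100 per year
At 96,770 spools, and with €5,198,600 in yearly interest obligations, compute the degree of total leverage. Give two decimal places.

3.50

At 96,770 units, contribution = 96,770 × €162.07 = €15,683,513.90.
Operating income = contribution − fixed costs = €15,683,513.90 − €6,005,100 = €9,678,413.90. Interest = €5,198,600.00.
DOL = €15,683,513.90 ÷ €9,678,413.90 = 1.6205; DFL = €9,678,413.90 ÷ €4,479,813.90 = 2.1604.
DCL = DOL × DFL = 1.6205 × 2.1604 = 3.5009.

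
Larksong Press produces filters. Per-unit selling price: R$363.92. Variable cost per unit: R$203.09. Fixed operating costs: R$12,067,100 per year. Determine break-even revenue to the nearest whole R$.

Contribution margin per unit = R$363.92 − R$203.09 = R$160.83, a CM ratio of R$160.83 ÷ R$363.92 = 0.4419.
Break-even sales = FC ÷ CM ratio = R$12,067,100 × R$363.92 / R$160.83 = R$27,304,974.

R$27,304,974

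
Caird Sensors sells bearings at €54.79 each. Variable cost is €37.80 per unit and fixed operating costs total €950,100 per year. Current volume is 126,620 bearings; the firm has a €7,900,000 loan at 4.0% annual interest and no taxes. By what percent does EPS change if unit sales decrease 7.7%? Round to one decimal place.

Total contribution margin = 126,620 × €16.99 = €2,151,273.80.
Subtracting fixed costs: EBIT = €2,151,273.80 − €950,100 = €1,201,173.80.
After interest of €316,000.00, pre-tax earnings = €885,173.80.
Degree of combined leverage = contribution ÷ (EBIT − I) = €2,151,273.80 ÷ €885,173.80 = 2.4303.
%ΔEPS = DCL × %ΔSales = 2.4303 × -7.7% = -18.7%.

-18.7%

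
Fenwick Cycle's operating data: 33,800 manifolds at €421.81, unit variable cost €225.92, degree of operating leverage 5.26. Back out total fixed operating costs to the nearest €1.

Contribution at this volume is 33,800 × €195.89 = €6,621,082.00.
Since DOL = CM ÷ EBIT, EBIT = €6,621,082.00 ÷ 5.26 = €1,258,760.84.
And FC = contribution − EBIT = €6,621,082.00 − €1,258,760.84 = €5,362,321.

€5,362,321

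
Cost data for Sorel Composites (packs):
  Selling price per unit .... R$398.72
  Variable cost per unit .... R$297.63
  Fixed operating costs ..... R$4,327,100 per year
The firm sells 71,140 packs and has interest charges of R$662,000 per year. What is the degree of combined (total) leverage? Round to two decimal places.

3.27

Total contribution margin = 71,140 × R$101.09 = R$7,191,542.60.
Subtracting fixed costs: EBIT = R$7,191,542.60 − R$4,327,100 = R$2,864,442.60. Interest = R$662,000.00, so EBIT − I = R$2,202,442.60.
Degree of total leverage = total CM / (EBIT − interest) = R$7,191,542.60 / R$2,202,442.60 = 3.2653.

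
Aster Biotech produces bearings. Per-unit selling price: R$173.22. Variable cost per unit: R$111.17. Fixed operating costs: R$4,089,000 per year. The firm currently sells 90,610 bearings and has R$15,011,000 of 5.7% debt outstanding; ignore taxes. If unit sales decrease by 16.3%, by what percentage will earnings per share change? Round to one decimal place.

At 90,610 units, contribution = 90,610 × R$62.05 = R$5,622,350.50.
EBIT = R$5,622,350.50 − R$4,089,000 = R$1,533,350.50.
Interest = R$855,627.00, so EBIT − I = R$677,723.50.
DCL = total CM / (EBIT − I) = R$5,622,350.50 / R$677,723.50 = 8.2959.
EPS therefore changes by 8.2959 × (-16.3%) = -135.2%.

-135.2%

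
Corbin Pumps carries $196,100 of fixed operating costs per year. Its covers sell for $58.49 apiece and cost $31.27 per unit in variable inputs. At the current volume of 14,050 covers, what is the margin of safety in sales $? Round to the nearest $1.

Contribution margin per unit = $58.49 − $31.27 = $27.22. Break-even units = $196,100 ÷ $27.22 = 7,204.26; break-even revenue = 7,204.26 × $58.49 = $421,377.26.
Current sales = 14,050 × $58.49 = $821,784.50.
Margin of safety = $821,784.50 − $421,377.26 = $400,407.

$400,407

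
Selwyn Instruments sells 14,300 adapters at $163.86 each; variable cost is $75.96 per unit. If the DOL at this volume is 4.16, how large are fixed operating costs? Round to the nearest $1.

At 14,300 units, contribution = 14,300 × $87.90 = $1,256,970.00.
DOL = contribution / EBIT, so EBIT = $1,256,970.00 / 4.16 = $302,156.25.
And FC = contribution − EBIT = $1,256,970.00 − $302,156.25 = $954,814.

$954,814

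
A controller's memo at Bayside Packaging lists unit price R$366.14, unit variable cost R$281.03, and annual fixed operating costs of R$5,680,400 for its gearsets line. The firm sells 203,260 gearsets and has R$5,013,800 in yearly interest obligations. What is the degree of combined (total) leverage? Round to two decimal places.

At 203,260 units, contribution = 203,260 × R$85.11 = R$17,299,458.60.
Subtracting fixed costs: EBIT = R$17,299,458.60 − R$5,680,400 = R$11,619,058.60. Interest = R$5,013,800.00.
DOL = R$17,299,458.60 ÷ R$11,619,058.60 = 1.4889; DFL = R$11,619,058.60 ÷ R$6,605,258.60 = 1.7591.
DCL = DOL × DFL = 1.4889 × 1.7591 = 2.6191.

2.62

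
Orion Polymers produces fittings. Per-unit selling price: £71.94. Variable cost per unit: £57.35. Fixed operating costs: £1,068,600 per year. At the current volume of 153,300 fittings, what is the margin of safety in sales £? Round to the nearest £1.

Unit CM = price − variable cost = £71.94 − £57.35 = £14.59. Break-even units = £1,068,600 ÷ £14.59 = 73,241.95; break-even revenue = 73,241.95 × £71.94 = £5,269,025.63.
Actual sales revenue = 153,300 × £71.94 = £11,028,402.00.
Margin of safety = £11,028,402.00 − £5,269,025.63 = £5,759,376.

£5,759,376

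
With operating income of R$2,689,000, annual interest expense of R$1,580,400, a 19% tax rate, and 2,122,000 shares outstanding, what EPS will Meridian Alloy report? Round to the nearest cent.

Pre-tax income = R$2,689,000 − R$1,580,400.00 = R$1,108,600.00.
Net income = R$1,108,600.00 × (1 − 0.19) = R$897,966.00.
EPS = R$897,966.00 ÷ 2,122,000 = R$0.42.

R$0.42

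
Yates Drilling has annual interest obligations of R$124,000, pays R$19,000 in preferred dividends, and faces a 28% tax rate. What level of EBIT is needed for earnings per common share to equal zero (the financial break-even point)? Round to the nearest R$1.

R$150,389

Preferred dividends are paid after tax, so their pre-tax equivalent is R$19,000 ÷ (1 − 0.28) = R$26,388.89.
Financial break-even EBIT = interest + D_p ÷ (1 − t) = R$124,000 + R$26,388.89 = R$150,388.89.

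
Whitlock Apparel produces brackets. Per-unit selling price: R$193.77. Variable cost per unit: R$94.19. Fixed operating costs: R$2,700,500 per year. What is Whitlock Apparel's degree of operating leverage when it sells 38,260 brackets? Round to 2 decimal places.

At 38,260 units, contribution = 38,260 × R$99.58 = R$3,809,930.80.
EBIT = R$3,809,930.80 − R$2,700,500 = R$1,109,430.80.
Degree of operating leverage = R$3,809,930.80 / R$1,109,430.80 = 3.4341.

3.43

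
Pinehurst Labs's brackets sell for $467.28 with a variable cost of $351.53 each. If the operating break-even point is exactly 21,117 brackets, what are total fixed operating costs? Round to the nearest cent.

Contribution margin per unit = $467.28 − $351.53 = $115.75.
Fixed costs = break-even units × CM = 21,117 × $115.75 = $2,444,292.75.

$2,444,292.75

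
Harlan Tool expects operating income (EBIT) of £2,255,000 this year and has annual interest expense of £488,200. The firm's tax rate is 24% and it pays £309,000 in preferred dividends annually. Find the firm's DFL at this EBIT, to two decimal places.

Interest = £488,200.00.
Pre-tax preferred-dividend burden = £309,000 ÷ (1 − 0.24) = £406,578.95.
DFL = EBIT ÷ [EBIT − I − D_p/(1−t)] = £2,255,000 ÷ [£2,255,000 − £488,200.00 − £406,578.95] = £2,255,000 ÷ £1,360,221.05 = 1.6578.

1.66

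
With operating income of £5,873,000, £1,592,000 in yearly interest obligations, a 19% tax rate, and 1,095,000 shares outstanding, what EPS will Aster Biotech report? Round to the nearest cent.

£3.17

Interest = £1,592,000.00, so EBT = £5,873,000 − £1,592,000.00 = £4,281,000.00.
After tax at 19%: net income = £4,281,000.00 × 0.81 = £3,467,610.00.
Per share: £3,467,610.00 / 1,095,000 shares = £3.17.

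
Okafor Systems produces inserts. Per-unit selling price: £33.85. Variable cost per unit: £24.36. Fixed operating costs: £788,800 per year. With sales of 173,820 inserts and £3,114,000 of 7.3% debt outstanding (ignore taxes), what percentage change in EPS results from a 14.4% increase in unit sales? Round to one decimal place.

Total contribution margin = 173,820 × £9.49 = £1,649,551.80.
Subtracting fixed costs: EBIT = £1,649,551.80 − £788,800 = £860,751.80.
Interest = £227,322.00, so EBIT − I = £633,429.80.
Degree of combined leverage = contribution ÷ (EBIT − I) = £1,649,551.80 ÷ £633,429.80 = 2.6042.
EPS therefore changes by 2.6042 × (+14.4%) = +37.5%.

+37.5%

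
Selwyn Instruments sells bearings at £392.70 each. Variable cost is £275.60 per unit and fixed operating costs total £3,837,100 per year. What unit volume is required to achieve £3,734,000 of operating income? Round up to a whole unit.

Each unit contributes £392.70 − £275.60 = £117.10.
Need Q such that Q × £117.10 − £3,837,100 = £3,734,000, i.e. Q = £7,571,100 / £117.10 = 64,655.00 → 64,655.

64,655 bearings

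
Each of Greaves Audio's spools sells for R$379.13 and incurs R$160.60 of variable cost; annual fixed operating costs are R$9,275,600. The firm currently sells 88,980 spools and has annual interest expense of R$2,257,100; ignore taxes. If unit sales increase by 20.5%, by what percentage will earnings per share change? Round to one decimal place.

+50.4%

At 88,980 units, contribution = 88,980 × R$218.53 = R$19,444,799.40.
Subtracting fixed costs: EBIT = R$19,444,799.40 − R$9,275,600 = R$10,169,199.40.
After interest of R$2,257,100.00, pre-tax earnings = R$7,912,099.40.
Degree of combined leverage = contribution ÷ (EBIT − I) = R$19,444,799.40 ÷ R$7,912,099.40 = 2.4576.
%ΔEPS = DCL × %ΔSales = 2.4576 × +20.5% = +50.4%.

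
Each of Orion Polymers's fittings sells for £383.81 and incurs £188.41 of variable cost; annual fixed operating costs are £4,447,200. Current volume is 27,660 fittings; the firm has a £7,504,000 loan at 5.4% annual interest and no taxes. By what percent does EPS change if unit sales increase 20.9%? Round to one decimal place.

+204.5%

Total contribution margin = 27,660 × £195.40 = £5,404,764.00.
Operating income = contribution − fixed costs = £5,404,764.00 − £4,447,200 = £957,564.00.
Interest = £405,216.00, so EBIT − I = £552,348.00.
Degree of combined leverage = contribution ÷ (EBIT − I) = £5,404,764.00 ÷ £552,348.00 = 9.7851.
%ΔEPS = DCL × %ΔSales = 9.7851 × +20.9% = +204.5%.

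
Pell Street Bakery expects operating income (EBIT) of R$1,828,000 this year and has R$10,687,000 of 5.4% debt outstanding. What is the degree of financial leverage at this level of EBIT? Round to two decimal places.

1.46

Interest = R$577,098.00.
DFL = EBIT ÷ (EBIT − I) = R$1,828,000 ÷ (R$1,828,000 − R$577,098.00) = R$1,828,000 ÷ R$1,250,902.00 = 1.4613.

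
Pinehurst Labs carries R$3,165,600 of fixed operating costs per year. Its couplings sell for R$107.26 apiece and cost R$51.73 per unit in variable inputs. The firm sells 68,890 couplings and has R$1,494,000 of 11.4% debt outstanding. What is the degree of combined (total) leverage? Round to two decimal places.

7.81

At 68,890 units, contribution = 68,890 × R$55.53 = R$3,825,461.70.
EBIT = R$3,825,461.70 − R$3,165,600 = R$659,861.70. Interest = R$170,316.00.
DOL = R$3,825,461.70 ÷ R$659,861.70 = 5.7974; DFL = R$659,861.70 ÷ R$489,545.70 = 1.3479.
Combined leverage = 5.7974 × 1.3479 = 7.8143.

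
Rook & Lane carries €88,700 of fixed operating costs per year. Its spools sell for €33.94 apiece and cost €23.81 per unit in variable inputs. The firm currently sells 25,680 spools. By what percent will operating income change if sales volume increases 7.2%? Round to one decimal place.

Contribution at this volume is 25,680 × €10.13 = €260,138.40.
Subtracting fixed costs: EBIT = €260,138.40 − €88,700 = €171,438.40.
DOL = contribution ÷ EBIT = €260,138.40 ÷ €171,438.40 = 1.5174.
Operating income changes by 1.5174 × +7.2% = +10.9%.

+10.9%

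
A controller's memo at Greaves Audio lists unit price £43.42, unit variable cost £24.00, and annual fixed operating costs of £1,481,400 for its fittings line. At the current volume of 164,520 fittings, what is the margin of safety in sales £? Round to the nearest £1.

£3,831,286

Unit CM = price − variable cost = £43.42 − £24.00 = £19.42. Break-even units = £1,481,400 ÷ £19.42 = 76,282.18; break-even revenue = 76,282.18 × £43.42 = £3,312,172.40.
Current sales = 164,520 × £43.42 = £7,143,458.40.
Margin of safety = £7,143,458.40 − £3,312,172.40 = £3,831,286.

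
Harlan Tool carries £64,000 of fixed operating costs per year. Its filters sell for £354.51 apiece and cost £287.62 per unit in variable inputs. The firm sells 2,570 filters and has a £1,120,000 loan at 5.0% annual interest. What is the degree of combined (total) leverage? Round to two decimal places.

Contribution at this volume is 2,570 × £66.89 = £171,907.30.
EBIT = £171,907.30 − £64,000 = £107,907.30. Interest = £56,000.00.
DOL = £171,907.30 ÷ £107,907.30 = 1.5931; DFL = £107,907.30 ÷ £51,907.30 = 2.0788.
DCL = DOL × DFL = 1.5931 × 2.0788 = 3.3117.

3.31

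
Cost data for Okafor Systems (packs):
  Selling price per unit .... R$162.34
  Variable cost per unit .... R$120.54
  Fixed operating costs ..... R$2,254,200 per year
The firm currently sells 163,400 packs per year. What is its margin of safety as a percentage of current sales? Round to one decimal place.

Unit CM = price − variable cost = R$162.34 − R$120.54 = R$41.80. Break-even units = R$2,254,200 ÷ R$41.80 = 53,928.23; break-even revenue = 53,928.23 × R$162.34 = R$8,754,708.80.
Actual sales revenue = 163,400 × R$162.34 = R$26,526,356.00.
Margin of safety = (R$26,526,356.00 − R$8,754,708.80) ÷ R$26,526,356.00 = 67.0%.

67.0%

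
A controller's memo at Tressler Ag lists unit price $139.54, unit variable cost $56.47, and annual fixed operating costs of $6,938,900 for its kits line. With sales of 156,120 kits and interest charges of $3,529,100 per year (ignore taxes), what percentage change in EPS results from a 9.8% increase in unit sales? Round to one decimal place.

+50.8%

Contribution at this volume is 156,120 × $83.07 = $12,968,888.40.
EBIT = $12,968,888.40 − $6,938,900 = $6,029,988.40.
Interest = $3,529,100.00, so EBIT − I = $2,500,888.40.
Degree of combined leverage = contribution ÷ (EBIT − I) = $12,968,888.40 ÷ $2,500,888.40 = 5.1857.
%ΔEPS = DCL × %ΔSales = 5.1857 × +9.8% = +50.8%.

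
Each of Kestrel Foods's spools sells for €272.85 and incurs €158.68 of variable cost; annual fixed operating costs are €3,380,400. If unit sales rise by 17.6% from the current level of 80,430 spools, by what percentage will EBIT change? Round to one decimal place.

At 80,430 units, contribution = 80,430 × €114.17 = €9,182,693.10.
Operating income = contribution − fixed costs = €9,182,693.10 − €3,380,400 = €5,802,293.10.
So DOL = total CM / EBIT = €9,182,693.10 / €5,802,293.10 = 1.5826.
%ΔEBIT = DOL × %ΔSales = 1.5826 × +17.6% = +27.9%.

+27.9%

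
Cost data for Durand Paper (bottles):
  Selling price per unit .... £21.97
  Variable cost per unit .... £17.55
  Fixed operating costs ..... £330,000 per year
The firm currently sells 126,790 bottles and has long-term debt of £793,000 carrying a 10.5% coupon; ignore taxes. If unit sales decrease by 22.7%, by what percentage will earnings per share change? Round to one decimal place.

-86.5%

At 126,790 units, contribution = 126,790 × £4.42 = £560,411.80.
Operating income = contribution − fixed costs = £560,411.80 − £330,000 = £230,411.80.
After interest of £83,265.00, pre-tax earnings = £147,146.80.
Degree of combined leverage = contribution ÷ (EBIT − I) = £560,411.80 ÷ £147,146.80 = 3.8085.
EPS therefore changes by 3.8085 × (-22.7%) = -86.5%.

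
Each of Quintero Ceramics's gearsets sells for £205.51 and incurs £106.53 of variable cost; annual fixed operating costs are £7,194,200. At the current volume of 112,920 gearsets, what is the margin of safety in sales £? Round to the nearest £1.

Contribution margin per unit = £205.51 − £106.53 = £98.98. Break-even units = £7,194,200 ÷ £98.98 = 72,683.37; break-even revenue = 72,683.37 × £205.51 = £14,937,159.45.
Current sales = 112,920 × £205.51 = £23,206,189.20.
Margin of safety = £23,206,189.20 − £14,937,159.45 = £8,269,030.

£8,269,030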